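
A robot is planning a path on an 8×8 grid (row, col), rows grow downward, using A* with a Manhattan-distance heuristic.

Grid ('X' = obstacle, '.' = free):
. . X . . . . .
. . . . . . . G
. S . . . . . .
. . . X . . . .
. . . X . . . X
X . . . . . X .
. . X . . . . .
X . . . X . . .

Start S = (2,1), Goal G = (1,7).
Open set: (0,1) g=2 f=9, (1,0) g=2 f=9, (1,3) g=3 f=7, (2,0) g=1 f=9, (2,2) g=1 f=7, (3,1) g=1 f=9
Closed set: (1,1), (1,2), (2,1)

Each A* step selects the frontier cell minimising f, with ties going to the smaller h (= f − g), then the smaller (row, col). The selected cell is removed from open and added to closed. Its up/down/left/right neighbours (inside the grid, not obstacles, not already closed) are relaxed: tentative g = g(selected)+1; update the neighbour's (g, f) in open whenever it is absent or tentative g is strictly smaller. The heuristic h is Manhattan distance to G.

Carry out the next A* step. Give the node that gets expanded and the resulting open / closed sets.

step 1: expand (1,3) (f=7, h=4) → closed; open now [(0,1) g=2 f=9, (0,3) g=4 f=9, (1,0) g=2 f=9, (1,4) g=4 f=7, (2,0) g=1 f=9, (2,2) g=1 f=7, (2,3) g=4 f=9, (3,1) g=1 f=9]

expanded=(1,3); open=[(0,1) g=2 f=9, (0,3) g=4 f=9, (1,0) g=2 f=9, (1,4) g=4 f=7, (2,0) g=1 f=9, (2,2) g=1 f=7, (2,3) g=4 f=9, (3,1) g=1 f=9]; closed=[(1,1), (1,2), (1,3), (2,1)]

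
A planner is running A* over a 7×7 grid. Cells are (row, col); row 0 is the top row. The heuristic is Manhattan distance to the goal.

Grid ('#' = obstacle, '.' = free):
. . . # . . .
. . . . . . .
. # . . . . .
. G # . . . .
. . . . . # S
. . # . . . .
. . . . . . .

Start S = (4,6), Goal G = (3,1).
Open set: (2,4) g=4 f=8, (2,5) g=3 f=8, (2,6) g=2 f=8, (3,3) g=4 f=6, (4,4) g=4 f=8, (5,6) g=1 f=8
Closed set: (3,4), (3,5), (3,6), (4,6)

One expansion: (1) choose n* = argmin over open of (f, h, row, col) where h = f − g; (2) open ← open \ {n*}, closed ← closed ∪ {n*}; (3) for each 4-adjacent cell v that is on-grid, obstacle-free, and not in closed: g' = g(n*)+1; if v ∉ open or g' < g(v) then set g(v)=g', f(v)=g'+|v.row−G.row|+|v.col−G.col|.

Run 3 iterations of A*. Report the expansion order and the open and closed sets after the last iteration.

step 1: expand (3,3) (f=6, h=2) → closed; open now [(2,3) g=5 f=8, (2,4) g=4 f=8, (2,5) g=3 f=8, (2,6) g=2 f=8, (4,3) g=5 f=8, (4,4) g=4 f=8, (5,6) g=1 f=8]
step 2: expand (2,3) (f=8, h=3) → closed; open now [(1,3) g=6 f=10, (2,2) g=6 f=8, (2,4) g=4 f=8, (2,5) g=3 f=8, (2,6) g=2 f=8, (4,3) g=5 f=8, (4,4) g=4 f=8, (5,6) g=1 f=8]
step 3: expand (2,2) (f=8, h=2) → closed; open now [(1,2) g=7 f=10, (1,3) g=6 f=10, (2,4) g=4 f=8, (2,5) g=3 f=8, (2,6) g=2 f=8, (4,3) g=5 f=8, (4,4) g=4 f=8, (5,6) g=1 f=8]

order=[(3,3) → (2,3) → (2,2)]; open=[(1,2) g=7 f=10, (1,3) g=6 f=10, (2,4) g=4 f=8, (2,5) g=3 f=8, (2,6) g=2 f=8, (4,3) g=5 f=8, (4,4) g=4 f=8, (5,6) g=1 f=8]; closed=[(2,2), (2,3), (3,3), (3,4), (3,5), (3,6), (4,6)]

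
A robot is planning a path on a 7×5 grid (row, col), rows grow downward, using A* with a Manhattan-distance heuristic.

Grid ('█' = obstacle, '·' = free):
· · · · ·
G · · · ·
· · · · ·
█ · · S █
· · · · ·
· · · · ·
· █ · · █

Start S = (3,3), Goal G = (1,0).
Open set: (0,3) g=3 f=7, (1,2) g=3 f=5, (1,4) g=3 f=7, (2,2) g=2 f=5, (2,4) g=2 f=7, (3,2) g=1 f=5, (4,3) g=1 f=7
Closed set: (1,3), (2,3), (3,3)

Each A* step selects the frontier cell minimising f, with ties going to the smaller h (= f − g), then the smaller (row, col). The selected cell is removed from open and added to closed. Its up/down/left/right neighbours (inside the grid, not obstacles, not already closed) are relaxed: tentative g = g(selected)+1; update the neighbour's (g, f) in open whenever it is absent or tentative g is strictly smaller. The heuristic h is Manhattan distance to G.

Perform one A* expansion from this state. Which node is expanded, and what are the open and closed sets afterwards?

expanded=(1,2); open=[(0,2) g=4 f=7, (0,3) g=3 f=7, (1,1) g=4 f=5, (1,4) g=3 f=7, (2,2) g=2 f=5, (2,4) g=2 f=7, (3,2) g=1 f=5, (4,3) g=1 f=7]; closed=[(1,2), (1,3), (2,3), (3,3)]

step 1: expand (1,2) (f=5, h=2) → closed; open now [(0,2) g=4 f=7, (0,3) g=3 f=7, (1,1) g=4 f=5, (1,4) g=3 f=7, (2,2) g=2 f=5, (2,4) g=2 f=7, (3,2) g=1 f=5, (4,3) g=1 f=7]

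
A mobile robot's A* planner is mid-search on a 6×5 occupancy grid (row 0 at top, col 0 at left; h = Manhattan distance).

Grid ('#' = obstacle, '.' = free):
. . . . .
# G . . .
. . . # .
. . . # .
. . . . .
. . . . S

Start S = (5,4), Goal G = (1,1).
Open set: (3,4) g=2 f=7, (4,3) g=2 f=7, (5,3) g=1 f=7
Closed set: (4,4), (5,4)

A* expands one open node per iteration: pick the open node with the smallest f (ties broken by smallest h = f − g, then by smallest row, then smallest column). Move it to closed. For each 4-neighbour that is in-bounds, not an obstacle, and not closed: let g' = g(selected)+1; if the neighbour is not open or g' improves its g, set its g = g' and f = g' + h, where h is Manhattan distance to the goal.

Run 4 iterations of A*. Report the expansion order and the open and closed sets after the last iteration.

step 1: expand (3,4) (f=7, h=5) → closed; open now [(2,4) g=3 f=7, (4,3) g=2 f=7, (5,3) g=1 f=7]
step 2: expand (2,4) (f=7, h=4) → closed; open now [(1,4) g=4 f=7, (4,3) g=2 f=7, (5,3) g=1 f=7]
step 3: expand (1,4) (f=7, h=3) → closed; open now [(0,4) g=5 f=9, (1,3) g=5 f=7, (4,3) g=2 f=7, (5,3) g=1 f=7]
step 4: expand (1,3) (f=7, h=2) → closed; open now [(0,3) g=6 f=9, (0,4) g=5 f=9, (1,2) g=6 f=7, (4,3) g=2 f=7, (5,3) g=1 f=7]

order=[(3,4) → (2,4) → (1,4) → (1,3)]; open=[(0,3) g=6 f=9, (0,4) g=5 f=9, (1,2) g=6 f=7, (4,3) g=2 f=7, (5,3) g=1 f=7]; closed=[(1,3), (1,4), (2,4), (3,4), (4,4), (5,4)]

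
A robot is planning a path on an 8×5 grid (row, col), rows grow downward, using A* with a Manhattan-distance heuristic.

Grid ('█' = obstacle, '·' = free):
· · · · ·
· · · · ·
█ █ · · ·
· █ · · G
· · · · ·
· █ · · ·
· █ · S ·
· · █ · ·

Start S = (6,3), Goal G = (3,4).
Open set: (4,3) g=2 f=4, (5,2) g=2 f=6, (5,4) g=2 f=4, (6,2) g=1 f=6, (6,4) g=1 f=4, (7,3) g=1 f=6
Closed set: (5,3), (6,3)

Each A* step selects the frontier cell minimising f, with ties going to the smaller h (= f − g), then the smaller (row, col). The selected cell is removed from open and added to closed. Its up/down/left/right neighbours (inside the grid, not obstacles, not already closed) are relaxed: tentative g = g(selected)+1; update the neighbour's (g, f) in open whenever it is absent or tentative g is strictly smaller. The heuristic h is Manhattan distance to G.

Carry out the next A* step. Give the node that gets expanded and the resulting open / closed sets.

step 1: expand (4,3) (f=4, h=2) → closed; open now [(3,3) g=3 f=4, (4,2) g=3 f=6, (4,4) g=3 f=4, (5,2) g=2 f=6, (5,4) g=2 f=4, (6,2) g=1 f=6, (6,4) g=1 f=4, (7,3) g=1 f=6]

expanded=(4,3); open=[(3,3) g=3 f=4, (4,2) g=3 f=6, (4,4) g=3 f=4, (5,2) g=2 f=6, (5,4) g=2 f=4, (6,2) g=1 f=6, (6,4) g=1 f=4, (7,3) g=1 f=6]; closed=[(4,3), (5,3), (6,3)]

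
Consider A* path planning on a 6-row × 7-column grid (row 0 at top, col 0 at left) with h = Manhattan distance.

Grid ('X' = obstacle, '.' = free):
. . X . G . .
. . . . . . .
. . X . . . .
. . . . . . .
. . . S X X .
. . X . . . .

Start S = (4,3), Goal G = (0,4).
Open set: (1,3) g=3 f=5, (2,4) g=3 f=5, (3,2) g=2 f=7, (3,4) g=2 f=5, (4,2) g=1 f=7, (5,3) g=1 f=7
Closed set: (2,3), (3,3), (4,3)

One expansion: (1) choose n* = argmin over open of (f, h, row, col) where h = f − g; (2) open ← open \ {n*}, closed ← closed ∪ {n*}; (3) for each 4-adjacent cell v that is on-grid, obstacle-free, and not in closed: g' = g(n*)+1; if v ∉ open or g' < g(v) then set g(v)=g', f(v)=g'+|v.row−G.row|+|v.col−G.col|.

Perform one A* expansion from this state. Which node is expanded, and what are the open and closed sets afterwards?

step 1: expand (1,3) (f=5, h=2) → closed; open now [(0,3) g=4 f=5, (1,2) g=4 f=7, (1,4) g=4 f=5, (2,4) g=3 f=5, (3,2) g=2 f=7, (3,4) g=2 f=5, (4,2) g=1 f=7, (5,3) g=1 f=7]

expanded=(1,3); open=[(0,3) g=4 f=5, (1,2) g=4 f=7, (1,4) g=4 f=5, (2,4) g=3 f=5, (3,2) g=2 f=7, (3,4) g=2 f=5, (4,2) g=1 f=7, (5,3) g=1 f=7]; closed=[(1,3), (2,3), (3,3), (4,3)]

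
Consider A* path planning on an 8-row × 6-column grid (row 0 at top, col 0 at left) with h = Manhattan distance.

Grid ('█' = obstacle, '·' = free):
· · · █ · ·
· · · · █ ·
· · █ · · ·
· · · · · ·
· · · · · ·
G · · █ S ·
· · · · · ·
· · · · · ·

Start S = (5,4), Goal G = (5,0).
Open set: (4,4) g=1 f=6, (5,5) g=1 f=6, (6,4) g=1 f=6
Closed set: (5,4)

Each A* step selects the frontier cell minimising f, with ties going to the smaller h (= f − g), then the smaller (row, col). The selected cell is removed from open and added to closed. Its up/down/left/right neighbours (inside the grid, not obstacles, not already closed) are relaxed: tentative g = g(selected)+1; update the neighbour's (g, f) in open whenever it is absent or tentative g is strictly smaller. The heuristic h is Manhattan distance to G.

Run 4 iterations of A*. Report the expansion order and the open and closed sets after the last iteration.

order=[(4,4) → (4,3) → (4,2) → (4,1)]; open=[(3,1) g=5 f=8, (3,2) g=4 f=8, (3,3) g=3 f=8, (3,4) g=2 f=8, (4,0) g=5 f=6, (4,5) g=2 f=8, (5,1) g=5 f=6, (5,2) g=4 f=6, (5,5) g=1 f=6, (6,4) g=1 f=6]; closed=[(4,1), (4,2), (4,3), (4,4), (5,4)]

step 1: expand (4,4) (f=6, h=5) → closed; open now [(3,4) g=2 f=8, (4,3) g=2 f=6, (4,5) g=2 f=8, (5,5) g=1 f=6, (6,4) g=1 f=6]
step 2: expand (4,3) (f=6, h=4) → closed; open now [(3,3) g=3 f=8, (3,4) g=2 f=8, (4,2) g=3 f=6, (4,5) g=2 f=8, (5,5) g=1 f=6, (6,4) g=1 f=6]
step 3: expand (4,2) (f=6, h=3) → closed; open now [(3,2) g=4 f=8, (3,3) g=3 f=8, (3,4) g=2 f=8, (4,1) g=4 f=6, (4,5) g=2 f=8, (5,2) g=4 f=6, (5,5) g=1 f=6, (6,4) g=1 f=6]
step 4: expand (4,1) (f=6, h=2) → closed; open now [(3,1) g=5 f=8, (3,2) g=4 f=8, (3,3) g=3 f=8, (3,4) g=2 f=8, (4,0) g=5 f=6, (4,5) g=2 f=8, (5,1) g=5 f=6, (5,2) g=4 f=6, (5,5) g=1 f=6, (6,4) g=1 f=6]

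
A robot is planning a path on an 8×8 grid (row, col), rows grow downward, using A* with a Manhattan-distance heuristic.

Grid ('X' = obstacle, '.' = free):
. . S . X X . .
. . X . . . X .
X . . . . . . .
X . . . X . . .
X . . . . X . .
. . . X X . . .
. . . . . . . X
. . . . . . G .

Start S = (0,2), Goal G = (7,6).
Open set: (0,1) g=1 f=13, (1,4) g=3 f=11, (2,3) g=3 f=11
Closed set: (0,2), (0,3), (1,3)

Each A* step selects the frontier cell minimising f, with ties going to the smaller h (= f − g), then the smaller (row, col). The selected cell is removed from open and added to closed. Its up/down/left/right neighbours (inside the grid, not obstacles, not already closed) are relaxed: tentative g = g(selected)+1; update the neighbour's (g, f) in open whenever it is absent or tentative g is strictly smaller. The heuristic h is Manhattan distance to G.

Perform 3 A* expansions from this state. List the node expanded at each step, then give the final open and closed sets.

step 1: expand (1,4) (f=11, h=8) → closed; open now [(0,1) g=1 f=13, (1,5) g=4 f=11, (2,3) g=3 f=11, (2,4) g=4 f=11]
step 2: expand (1,5) (f=11, h=7) → closed; open now [(0,1) g=1 f=13, (2,3) g=3 f=11, (2,4) g=4 f=11, (2,5) g=5 f=11]
step 3: expand (2,5) (f=11, h=6) → closed; open now [(0,1) g=1 f=13, (2,3) g=3 f=11, (2,4) g=4 f=11, (2,6) g=6 f=11, (3,5) g=6 f=11]

order=[(1,4) → (1,5) → (2,5)]; open=[(0,1) g=1 f=13, (2,3) g=3 f=11, (2,4) g=4 f=11, (2,6) g=6 f=11, (3,5) g=6 f=11]; closed=[(0,2), (0,3), (1,3), (1,4), (1,5), (2,5)]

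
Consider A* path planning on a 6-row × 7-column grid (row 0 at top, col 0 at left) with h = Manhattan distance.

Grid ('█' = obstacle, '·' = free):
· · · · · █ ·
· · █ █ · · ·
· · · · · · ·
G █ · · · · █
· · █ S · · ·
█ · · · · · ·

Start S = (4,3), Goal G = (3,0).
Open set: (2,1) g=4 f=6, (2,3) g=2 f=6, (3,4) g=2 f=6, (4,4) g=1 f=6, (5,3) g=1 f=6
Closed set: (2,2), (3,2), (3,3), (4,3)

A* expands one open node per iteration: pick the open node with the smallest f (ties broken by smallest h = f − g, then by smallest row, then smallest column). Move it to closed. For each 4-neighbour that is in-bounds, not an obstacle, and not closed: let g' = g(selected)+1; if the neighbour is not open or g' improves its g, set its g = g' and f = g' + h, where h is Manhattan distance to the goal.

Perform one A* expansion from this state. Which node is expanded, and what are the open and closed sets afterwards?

expanded=(2,1); open=[(1,1) g=5 f=8, (2,0) g=5 f=6, (2,3) g=2 f=6, (3,4) g=2 f=6, (4,4) g=1 f=6, (5,3) g=1 f=6]; closed=[(2,1), (2,2), (3,2), (3,3), (4,3)]

step 1: expand (2,1) (f=6, h=2) → closed; open now [(1,1) g=5 f=8, (2,0) g=5 f=6, (2,3) g=2 f=6, (3,4) g=2 f=6, (4,4) g=1 f=6, (5,3) g=1 f=6]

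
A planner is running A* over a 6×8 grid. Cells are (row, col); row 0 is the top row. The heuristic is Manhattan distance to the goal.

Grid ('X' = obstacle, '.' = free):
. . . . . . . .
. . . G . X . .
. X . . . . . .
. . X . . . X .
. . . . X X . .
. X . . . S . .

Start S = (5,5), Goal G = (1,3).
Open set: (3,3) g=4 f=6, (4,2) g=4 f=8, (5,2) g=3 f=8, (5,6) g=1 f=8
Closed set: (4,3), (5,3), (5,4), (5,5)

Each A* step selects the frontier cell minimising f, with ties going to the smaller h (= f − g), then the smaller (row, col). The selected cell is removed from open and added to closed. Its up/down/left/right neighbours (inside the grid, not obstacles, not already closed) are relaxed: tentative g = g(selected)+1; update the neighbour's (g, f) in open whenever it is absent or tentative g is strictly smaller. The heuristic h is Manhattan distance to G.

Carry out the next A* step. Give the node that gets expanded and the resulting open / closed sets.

step 1: expand (3,3) (f=6, h=2) → closed; open now [(2,3) g=5 f=6, (3,4) g=5 f=8, (4,2) g=4 f=8, (5,2) g=3 f=8, (5,6) g=1 f=8]

expanded=(3,3); open=[(2,3) g=5 f=6, (3,4) g=5 f=8, (4,2) g=4 f=8, (5,2) g=3 f=8, (5,6) g=1 f=8]; closed=[(3,3), (4,3), (5,3), (5,4), (5,5)]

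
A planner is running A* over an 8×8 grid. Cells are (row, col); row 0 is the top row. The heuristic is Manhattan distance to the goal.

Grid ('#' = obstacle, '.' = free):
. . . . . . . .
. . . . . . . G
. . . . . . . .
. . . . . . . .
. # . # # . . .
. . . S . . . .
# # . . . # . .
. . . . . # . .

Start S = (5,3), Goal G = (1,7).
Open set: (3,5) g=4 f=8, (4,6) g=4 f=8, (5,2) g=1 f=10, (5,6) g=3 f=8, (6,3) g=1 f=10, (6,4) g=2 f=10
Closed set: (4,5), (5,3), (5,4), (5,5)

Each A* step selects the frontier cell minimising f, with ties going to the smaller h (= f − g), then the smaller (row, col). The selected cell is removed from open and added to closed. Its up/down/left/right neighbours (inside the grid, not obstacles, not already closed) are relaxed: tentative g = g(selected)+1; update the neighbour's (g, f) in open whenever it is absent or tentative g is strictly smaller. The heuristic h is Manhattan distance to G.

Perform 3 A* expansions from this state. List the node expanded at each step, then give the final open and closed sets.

order=[(3,5) → (2,5) → (1,5)]; open=[(0,5) g=7 f=10, (1,4) g=7 f=10, (1,6) g=7 f=8, (2,4) g=6 f=10, (2,6) g=6 f=8, (3,4) g=5 f=10, (3,6) g=5 f=8, (4,6) g=4 f=8, (5,2) g=1 f=10, (5,6) g=3 f=8, (6,3) g=1 f=10, (6,4) g=2 f=10]; closed=[(1,5), (2,5), (3,5), (4,5), (5,3), (5,4), (5,5)]

step 1: expand (3,5) (f=8, h=4) → closed; open now [(2,5) g=5 f=8, (3,4) g=5 f=10, (3,6) g=5 f=8, (4,6) g=4 f=8, (5,2) g=1 f=10, (5,6) g=3 f=8, (6,3) g=1 f=10, (6,4) g=2 f=10]
step 2: expand (2,5) (f=8, h=3) → closed; open now [(1,5) g=6 f=8, (2,4) g=6 f=10, (2,6) g=6 f=8, (3,4) g=5 f=10, (3,6) g=5 f=8, (4,6) g=4 f=8, (5,2) g=1 f=10, (5,6) g=3 f=8, (6,3) g=1 f=10, (6,4) g=2 f=10]
step 3: expand (1,5) (f=8, h=2) → closed; open now [(0,5) g=7 f=10, (1,4) g=7 f=10, (1,6) g=7 f=8, (2,4) g=6 f=10, (2,6) g=6 f=8, (3,4) g=5 f=10, (3,6) g=5 f=8, (4,6) g=4 f=8, (5,2) g=1 f=10, (5,6) g=3 f=8, (6,3) g=1 f=10, (6,4) g=2 f=10]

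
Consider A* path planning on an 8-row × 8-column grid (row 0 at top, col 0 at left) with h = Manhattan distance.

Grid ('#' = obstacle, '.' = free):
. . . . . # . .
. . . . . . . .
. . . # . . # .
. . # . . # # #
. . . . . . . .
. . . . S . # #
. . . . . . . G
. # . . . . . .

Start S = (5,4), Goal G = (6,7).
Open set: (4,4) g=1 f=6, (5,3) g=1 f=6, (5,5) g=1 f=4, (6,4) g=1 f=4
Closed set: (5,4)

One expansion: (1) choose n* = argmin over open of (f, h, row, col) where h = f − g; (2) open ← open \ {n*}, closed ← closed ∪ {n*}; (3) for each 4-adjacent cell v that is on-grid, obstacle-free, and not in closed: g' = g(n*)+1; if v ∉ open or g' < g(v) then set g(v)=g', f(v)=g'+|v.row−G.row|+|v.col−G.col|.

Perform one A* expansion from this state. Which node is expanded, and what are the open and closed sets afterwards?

step 1: expand (5,5) (f=4, h=3) → closed; open now [(4,4) g=1 f=6, (4,5) g=2 f=6, (5,3) g=1 f=6, (6,4) g=1 f=4, (6,5) g=2 f=4]

expanded=(5,5); open=[(4,4) g=1 f=6, (4,5) g=2 f=6, (5,3) g=1 f=6, (6,4) g=1 f=4, (6,5) g=2 f=4]; closed=[(5,4), (5,5)]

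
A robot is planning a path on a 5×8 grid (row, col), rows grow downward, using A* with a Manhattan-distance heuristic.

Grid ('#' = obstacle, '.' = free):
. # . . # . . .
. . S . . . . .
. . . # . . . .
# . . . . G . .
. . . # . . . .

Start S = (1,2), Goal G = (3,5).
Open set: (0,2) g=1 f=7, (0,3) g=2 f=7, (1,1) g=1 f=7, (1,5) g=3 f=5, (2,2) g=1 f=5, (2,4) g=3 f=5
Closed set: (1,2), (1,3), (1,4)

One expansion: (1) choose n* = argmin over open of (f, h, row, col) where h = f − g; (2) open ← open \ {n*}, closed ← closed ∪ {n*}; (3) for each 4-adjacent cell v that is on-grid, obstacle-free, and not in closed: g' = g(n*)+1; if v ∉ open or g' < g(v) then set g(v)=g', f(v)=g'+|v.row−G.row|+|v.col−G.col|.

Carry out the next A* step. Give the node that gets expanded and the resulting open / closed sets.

expanded=(1,5); open=[(0,2) g=1 f=7, (0,3) g=2 f=7, (0,5) g=4 f=7, (1,1) g=1 f=7, (1,6) g=4 f=7, (2,2) g=1 f=5, (2,4) g=3 f=5, (2,5) g=4 f=5]; closed=[(1,2), (1,3), (1,4), (1,5)]

step 1: expand (1,5) (f=5, h=2) → closed; open now [(0,2) g=1 f=7, (0,3) g=2 f=7, (0,5) g=4 f=7, (1,1) g=1 f=7, (1,6) g=4 f=7, (2,2) g=1 f=5, (2,4) g=3 f=5, (2,5) g=4 f=5]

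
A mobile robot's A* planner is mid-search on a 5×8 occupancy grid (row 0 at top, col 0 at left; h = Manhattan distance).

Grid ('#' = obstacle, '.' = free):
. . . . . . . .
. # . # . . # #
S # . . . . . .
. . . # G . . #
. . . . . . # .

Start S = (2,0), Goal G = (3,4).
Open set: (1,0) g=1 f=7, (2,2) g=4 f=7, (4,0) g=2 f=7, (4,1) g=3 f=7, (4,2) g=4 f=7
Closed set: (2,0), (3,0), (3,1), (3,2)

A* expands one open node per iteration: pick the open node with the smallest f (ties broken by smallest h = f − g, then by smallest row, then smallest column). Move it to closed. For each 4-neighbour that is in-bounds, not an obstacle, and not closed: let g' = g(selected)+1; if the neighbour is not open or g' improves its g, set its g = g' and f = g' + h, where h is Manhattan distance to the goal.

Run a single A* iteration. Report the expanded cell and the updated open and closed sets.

step 1: expand (2,2) (f=7, h=3) → closed; open now [(1,0) g=1 f=7, (1,2) g=5 f=9, (2,3) g=5 f=7, (4,0) g=2 f=7, (4,1) g=3 f=7, (4,2) g=4 f=7]

expanded=(2,2); open=[(1,0) g=1 f=7, (1,2) g=5 f=9, (2,3) g=5 f=7, (4,0) g=2 f=7, (4,1) g=3 f=7, (4,2) g=4 f=7]; closed=[(2,0), (2,2), (3,0), (3,1), (3,2)]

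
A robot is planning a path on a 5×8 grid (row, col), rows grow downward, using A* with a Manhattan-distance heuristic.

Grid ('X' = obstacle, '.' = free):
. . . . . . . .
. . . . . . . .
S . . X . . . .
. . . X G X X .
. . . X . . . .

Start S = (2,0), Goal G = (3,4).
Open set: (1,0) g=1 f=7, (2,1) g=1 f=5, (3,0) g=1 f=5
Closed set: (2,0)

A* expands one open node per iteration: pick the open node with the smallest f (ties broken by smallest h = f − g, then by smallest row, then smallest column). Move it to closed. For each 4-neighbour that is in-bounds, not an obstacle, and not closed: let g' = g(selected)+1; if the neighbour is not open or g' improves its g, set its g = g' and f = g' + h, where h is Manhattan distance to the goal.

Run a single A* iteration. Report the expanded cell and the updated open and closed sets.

expanded=(2,1); open=[(1,0) g=1 f=7, (1,1) g=2 f=7, (2,2) g=2 f=5, (3,0) g=1 f=5, (3,1) g=2 f=5]; closed=[(2,0), (2,1)]

step 1: expand (2,1) (f=5, h=4) → closed; open now [(1,0) g=1 f=7, (1,1) g=2 f=7, (2,2) g=2 f=5, (3,0) g=1 f=5, (3,1) g=2 f=5]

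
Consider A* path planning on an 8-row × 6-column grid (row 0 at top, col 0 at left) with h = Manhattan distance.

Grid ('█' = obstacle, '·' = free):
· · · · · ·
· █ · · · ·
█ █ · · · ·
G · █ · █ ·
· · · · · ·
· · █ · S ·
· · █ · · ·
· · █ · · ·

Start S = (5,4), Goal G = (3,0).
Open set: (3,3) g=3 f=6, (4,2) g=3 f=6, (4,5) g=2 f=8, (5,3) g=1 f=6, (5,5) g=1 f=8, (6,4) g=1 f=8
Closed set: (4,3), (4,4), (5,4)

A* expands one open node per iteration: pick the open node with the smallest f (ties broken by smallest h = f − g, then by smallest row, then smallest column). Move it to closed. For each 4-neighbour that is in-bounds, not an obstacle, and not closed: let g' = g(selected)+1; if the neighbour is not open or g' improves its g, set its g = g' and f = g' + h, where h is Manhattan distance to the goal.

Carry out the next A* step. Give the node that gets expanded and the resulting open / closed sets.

step 1: expand (3,3) (f=6, h=3) → closed; open now [(2,3) g=4 f=8, (4,2) g=3 f=6, (4,5) g=2 f=8, (5,3) g=1 f=6, (5,5) g=1 f=8, (6,4) g=1 f=8]

expanded=(3,3); open=[(2,3) g=4 f=8, (4,2) g=3 f=6, (4,5) g=2 f=8, (5,3) g=1 f=6, (5,5) g=1 f=8, (6,4) g=1 f=8]; closed=[(3,3), (4,3), (4,4), (5,4)]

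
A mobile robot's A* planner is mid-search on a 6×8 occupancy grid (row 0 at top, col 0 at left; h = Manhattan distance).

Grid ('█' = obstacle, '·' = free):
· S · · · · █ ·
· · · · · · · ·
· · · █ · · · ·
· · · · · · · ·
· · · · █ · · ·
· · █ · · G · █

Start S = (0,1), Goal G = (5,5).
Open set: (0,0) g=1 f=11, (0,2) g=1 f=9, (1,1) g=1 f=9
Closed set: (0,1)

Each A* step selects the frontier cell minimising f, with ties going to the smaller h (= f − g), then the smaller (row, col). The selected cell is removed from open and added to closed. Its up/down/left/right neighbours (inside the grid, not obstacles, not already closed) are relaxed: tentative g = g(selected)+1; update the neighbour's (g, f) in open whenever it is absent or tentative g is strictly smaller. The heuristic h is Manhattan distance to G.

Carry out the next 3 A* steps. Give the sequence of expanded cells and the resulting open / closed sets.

step 1: expand (0,2) (f=9, h=8) → closed; open now [(0,0) g=1 f=11, (0,3) g=2 f=9, (1,1) g=1 f=9, (1,2) g=2 f=9]
step 2: expand (0,3) (f=9, h=7) → closed; open now [(0,0) g=1 f=11, (0,4) g=3 f=9, (1,1) g=1 f=9, (1,2) g=2 f=9, (1,3) g=3 f=9]
step 3: expand (0,4) (f=9, h=6) → closed; open now [(0,0) g=1 f=11, (0,5) g=4 f=9, (1,1) g=1 f=9, (1,2) g=2 f=9, (1,3) g=3 f=9, (1,4) g=4 f=9]

order=[(0,2) → (0,3) → (0,4)]; open=[(0,0) g=1 f=11, (0,5) g=4 f=9, (1,1) g=1 f=9, (1,2) g=2 f=9, (1,3) g=3 f=9, (1,4) g=4 f=9]; closed=[(0,1), (0,2), (0,3), (0,4)]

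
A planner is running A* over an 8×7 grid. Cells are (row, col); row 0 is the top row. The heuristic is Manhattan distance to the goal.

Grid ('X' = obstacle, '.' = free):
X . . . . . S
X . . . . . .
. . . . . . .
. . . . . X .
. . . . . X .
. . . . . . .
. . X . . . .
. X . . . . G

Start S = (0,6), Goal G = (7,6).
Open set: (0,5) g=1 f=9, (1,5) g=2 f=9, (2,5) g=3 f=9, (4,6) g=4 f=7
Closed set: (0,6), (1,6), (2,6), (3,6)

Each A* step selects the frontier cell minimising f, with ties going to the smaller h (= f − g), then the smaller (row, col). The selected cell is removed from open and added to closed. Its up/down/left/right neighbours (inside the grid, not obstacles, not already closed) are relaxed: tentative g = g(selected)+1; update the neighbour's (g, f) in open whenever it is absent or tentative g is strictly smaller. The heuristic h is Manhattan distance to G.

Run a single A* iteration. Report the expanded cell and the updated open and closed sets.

expanded=(4,6); open=[(0,5) g=1 f=9, (1,5) g=2 f=9, (2,5) g=3 f=9, (5,6) g=5 f=7]; closed=[(0,6), (1,6), (2,6), (3,6), (4,6)]

step 1: expand (4,6) (f=7, h=3) → closed; open now [(0,5) g=1 f=9, (1,5) g=2 f=9, (2,5) g=3 f=9, (5,6) g=5 f=7]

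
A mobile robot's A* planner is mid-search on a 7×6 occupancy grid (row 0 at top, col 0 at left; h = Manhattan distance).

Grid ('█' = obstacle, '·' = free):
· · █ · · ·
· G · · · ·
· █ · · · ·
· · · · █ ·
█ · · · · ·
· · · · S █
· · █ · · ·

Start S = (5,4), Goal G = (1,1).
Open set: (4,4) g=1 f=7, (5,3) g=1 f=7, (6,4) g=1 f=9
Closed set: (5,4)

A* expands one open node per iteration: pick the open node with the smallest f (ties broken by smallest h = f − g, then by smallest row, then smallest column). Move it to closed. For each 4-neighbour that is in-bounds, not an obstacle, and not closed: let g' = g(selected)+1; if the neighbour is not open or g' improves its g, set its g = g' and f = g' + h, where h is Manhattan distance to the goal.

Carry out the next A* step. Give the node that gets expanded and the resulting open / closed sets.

step 1: expand (4,4) (f=7, h=6) → closed; open now [(4,3) g=2 f=7, (4,5) g=2 f=9, (5,3) g=1 f=7, (6,4) g=1 f=9]

expanded=(4,4); open=[(4,3) g=2 f=7, (4,5) g=2 f=9, (5,3) g=1 f=7, (6,4) g=1 f=9]; closed=[(4,4), (5,4)]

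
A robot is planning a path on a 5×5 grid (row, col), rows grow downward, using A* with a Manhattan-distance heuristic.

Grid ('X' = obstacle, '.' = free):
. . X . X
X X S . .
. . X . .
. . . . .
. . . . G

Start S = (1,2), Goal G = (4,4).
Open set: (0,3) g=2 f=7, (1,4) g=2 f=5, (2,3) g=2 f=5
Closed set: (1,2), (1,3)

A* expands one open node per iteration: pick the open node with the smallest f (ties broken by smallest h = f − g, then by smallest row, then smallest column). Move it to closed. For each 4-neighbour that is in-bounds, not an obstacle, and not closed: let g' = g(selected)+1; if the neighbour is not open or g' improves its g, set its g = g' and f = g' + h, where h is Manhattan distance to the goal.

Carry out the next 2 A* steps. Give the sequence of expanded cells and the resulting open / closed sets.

step 1: expand (1,4) (f=5, h=3) → closed; open now [(0,3) g=2 f=7, (2,3) g=2 f=5, (2,4) g=3 f=5]
step 2: expand (2,4) (f=5, h=2) → closed; open now [(0,3) g=2 f=7, (2,3) g=2 f=5, (3,4) g=4 f=5]

order=[(1,4) → (2,4)]; open=[(0,3) g=2 f=7, (2,3) g=2 f=5, (3,4) g=4 f=5]; closed=[(1,2), (1,3), (1,4), (2,4)]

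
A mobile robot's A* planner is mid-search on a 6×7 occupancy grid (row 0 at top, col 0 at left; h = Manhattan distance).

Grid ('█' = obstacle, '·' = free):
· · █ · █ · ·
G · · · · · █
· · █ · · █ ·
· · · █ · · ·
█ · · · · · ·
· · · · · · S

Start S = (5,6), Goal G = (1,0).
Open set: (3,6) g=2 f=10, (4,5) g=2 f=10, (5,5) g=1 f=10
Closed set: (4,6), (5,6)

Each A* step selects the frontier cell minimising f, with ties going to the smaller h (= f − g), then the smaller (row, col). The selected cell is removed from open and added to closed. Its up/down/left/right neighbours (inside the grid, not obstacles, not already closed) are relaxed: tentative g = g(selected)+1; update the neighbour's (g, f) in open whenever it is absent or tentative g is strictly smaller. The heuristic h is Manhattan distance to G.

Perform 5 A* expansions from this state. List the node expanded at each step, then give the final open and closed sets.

step 1: expand (3,6) (f=10, h=8) → closed; open now [(2,6) g=3 f=10, (3,5) g=3 f=10, (4,5) g=2 f=10, (5,5) g=1 f=10]
step 2: expand (2,6) (f=10, h=7) → closed; open now [(3,5) g=3 f=10, (4,5) g=2 f=10, (5,5) g=1 f=10]
step 3: expand (3,5) (f=10, h=7) → closed; open now [(3,4) g=4 f=10, (4,5) g=2 f=10, (5,5) g=1 f=10]
step 4: expand (3,4) (f=10, h=6) → closed; open now [(2,4) g=5 f=10, (4,4) g=5 f=12, (4,5) g=2 f=10, (5,5) g=1 f=10]
step 5: expand (2,4) (f=10, h=5) → closed; open now [(1,4) g=6 f=10, (2,3) g=6 f=10, (4,4) g=5 f=12, (4,5) g=2 f=10, (5,5) g=1 f=10]

order=[(3,6) → (2,6) → (3,5) → (3,4) → (2,4)]; open=[(1,4) g=6 f=10, (2,3) g=6 f=10, (4,4) g=5 f=12, (4,5) g=2 f=10, (5,5) g=1 f=10]; closed=[(2,4), (2,6), (3,4), (3,5), (3,6), (4,6), (5,6)]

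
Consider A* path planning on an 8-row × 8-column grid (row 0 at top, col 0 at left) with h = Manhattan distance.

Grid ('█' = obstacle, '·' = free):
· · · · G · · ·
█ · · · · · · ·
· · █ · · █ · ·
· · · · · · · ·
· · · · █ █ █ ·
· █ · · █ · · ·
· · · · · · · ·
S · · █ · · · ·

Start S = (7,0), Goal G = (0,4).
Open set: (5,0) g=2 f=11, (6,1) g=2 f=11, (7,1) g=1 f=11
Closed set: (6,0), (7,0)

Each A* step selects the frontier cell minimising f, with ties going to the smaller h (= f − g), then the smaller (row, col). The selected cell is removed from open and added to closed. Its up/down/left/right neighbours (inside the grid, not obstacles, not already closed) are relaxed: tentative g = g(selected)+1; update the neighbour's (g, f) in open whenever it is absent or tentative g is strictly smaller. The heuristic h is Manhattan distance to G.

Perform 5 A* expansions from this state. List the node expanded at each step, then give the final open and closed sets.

order=[(5,0) → (4,0) → (3,0) → (2,0) → (2,1)]; open=[(1,1) g=7 f=11, (3,1) g=5 f=11, (4,1) g=4 f=11, (6,1) g=2 f=11, (7,1) g=1 f=11]; closed=[(2,0), (2,1), (3,0), (4,0), (5,0), (6,0), (7,0)]

step 1: expand (5,0) (f=11, h=9) → closed; open now [(4,0) g=3 f=11, (6,1) g=2 f=11, (7,1) g=1 f=11]
step 2: expand (4,0) (f=11, h=8) → closed; open now [(3,0) g=4 f=11, (4,1) g=4 f=11, (6,1) g=2 f=11, (7,1) g=1 f=11]
step 3: expand (3,0) (f=11, h=7) → closed; open now [(2,0) g=5 f=11, (3,1) g=5 f=11, (4,1) g=4 f=11, (6,1) g=2 f=11, (7,1) g=1 f=11]
step 4: expand (2,0) (f=11, h=6) → closed; open now [(2,1) g=6 f=11, (3,1) g=5 f=11, (4,1) g=4 f=11, (6,1) g=2 f=11, (7,1) g=1 f=11]
step 5: expand (2,1) (f=11, h=5) → closed; open now [(1,1) g=7 f=11, (3,1) g=5 f=11, (4,1) g=4 f=11, (6,1) g=2 f=11, (7,1) g=1 f=11]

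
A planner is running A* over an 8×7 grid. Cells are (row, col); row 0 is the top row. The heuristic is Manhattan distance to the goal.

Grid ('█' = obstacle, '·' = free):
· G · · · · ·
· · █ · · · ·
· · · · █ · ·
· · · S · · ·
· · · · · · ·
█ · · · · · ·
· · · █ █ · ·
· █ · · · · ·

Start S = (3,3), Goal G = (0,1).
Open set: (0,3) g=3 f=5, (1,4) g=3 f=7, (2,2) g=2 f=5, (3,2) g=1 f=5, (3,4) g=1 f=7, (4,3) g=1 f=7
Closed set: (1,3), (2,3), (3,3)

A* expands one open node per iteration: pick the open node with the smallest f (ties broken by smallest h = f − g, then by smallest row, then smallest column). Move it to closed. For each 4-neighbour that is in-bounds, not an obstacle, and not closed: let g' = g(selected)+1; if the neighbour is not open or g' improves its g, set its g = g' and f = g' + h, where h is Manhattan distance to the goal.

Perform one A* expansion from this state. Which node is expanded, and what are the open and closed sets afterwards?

step 1: expand (0,3) (f=5, h=2) → closed; open now [(0,2) g=4 f=5, (0,4) g=4 f=7, (1,4) g=3 f=7, (2,2) g=2 f=5, (3,2) g=1 f=5, (3,4) g=1 f=7, (4,3) g=1 f=7]

expanded=(0,3); open=[(0,2) g=4 f=5, (0,4) g=4 f=7, (1,4) g=3 f=7, (2,2) g=2 f=5, (3,2) g=1 f=5, (3,4) g=1 f=7, (4,3) g=1 f=7]; closed=[(0,3), (1,3), (2,3), (3,3)]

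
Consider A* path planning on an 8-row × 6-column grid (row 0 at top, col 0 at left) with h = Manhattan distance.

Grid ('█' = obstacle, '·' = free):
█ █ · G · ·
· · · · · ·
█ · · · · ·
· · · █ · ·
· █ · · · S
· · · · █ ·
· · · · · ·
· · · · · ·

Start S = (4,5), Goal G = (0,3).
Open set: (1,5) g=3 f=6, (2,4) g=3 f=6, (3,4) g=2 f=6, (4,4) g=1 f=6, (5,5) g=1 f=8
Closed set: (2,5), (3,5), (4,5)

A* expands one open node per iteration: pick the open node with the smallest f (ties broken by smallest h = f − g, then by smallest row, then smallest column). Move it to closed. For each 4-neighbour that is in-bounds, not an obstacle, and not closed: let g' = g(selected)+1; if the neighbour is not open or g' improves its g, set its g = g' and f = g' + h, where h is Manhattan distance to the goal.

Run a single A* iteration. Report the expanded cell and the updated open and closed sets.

step 1: expand (1,5) (f=6, h=3) → closed; open now [(0,5) g=4 f=6, (1,4) g=4 f=6, (2,4) g=3 f=6, (3,4) g=2 f=6, (4,4) g=1 f=6, (5,5) g=1 f=8]

expanded=(1,5); open=[(0,5) g=4 f=6, (1,4) g=4 f=6, (2,4) g=3 f=6, (3,4) g=2 f=6, (4,4) g=1 f=6, (5,5) g=1 f=8]; closed=[(1,5), (2,5), (3,5), (4,5)]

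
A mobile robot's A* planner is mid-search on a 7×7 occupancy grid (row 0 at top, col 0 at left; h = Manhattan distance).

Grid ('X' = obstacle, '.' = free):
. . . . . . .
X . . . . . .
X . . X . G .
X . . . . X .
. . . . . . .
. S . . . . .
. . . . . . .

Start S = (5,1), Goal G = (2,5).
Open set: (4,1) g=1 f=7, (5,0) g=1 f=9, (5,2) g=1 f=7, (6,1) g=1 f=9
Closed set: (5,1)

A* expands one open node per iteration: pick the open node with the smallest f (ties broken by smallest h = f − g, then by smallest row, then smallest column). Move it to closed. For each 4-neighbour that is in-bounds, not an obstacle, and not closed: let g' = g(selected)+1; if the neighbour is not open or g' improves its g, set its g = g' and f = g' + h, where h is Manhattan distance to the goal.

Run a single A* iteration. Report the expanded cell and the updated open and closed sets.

expanded=(4,1); open=[(3,1) g=2 f=7, (4,0) g=2 f=9, (4,2) g=2 f=7, (5,0) g=1 f=9, (5,2) g=1 f=7, (6,1) g=1 f=9]; closed=[(4,1), (5,1)]

step 1: expand (4,1) (f=7, h=6) → closed; open now [(3,1) g=2 f=7, (4,0) g=2 f=9, (4,2) g=2 f=7, (5,0) g=1 f=9, (5,2) g=1 f=7, (6,1) g=1 f=9]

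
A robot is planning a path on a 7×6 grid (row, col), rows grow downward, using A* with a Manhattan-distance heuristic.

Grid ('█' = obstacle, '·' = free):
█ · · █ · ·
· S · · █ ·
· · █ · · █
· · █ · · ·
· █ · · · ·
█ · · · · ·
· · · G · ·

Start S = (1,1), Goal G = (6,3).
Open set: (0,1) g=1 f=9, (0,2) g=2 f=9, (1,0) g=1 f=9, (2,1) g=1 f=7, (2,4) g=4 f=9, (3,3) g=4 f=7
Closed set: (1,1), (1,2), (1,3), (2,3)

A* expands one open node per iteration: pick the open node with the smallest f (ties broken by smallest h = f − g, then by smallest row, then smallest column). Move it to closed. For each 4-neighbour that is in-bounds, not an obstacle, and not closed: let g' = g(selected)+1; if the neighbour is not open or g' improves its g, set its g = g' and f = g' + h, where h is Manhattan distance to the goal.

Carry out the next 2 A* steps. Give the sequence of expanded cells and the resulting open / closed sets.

step 1: expand (3,3) (f=7, h=3) → closed; open now [(0,1) g=1 f=9, (0,2) g=2 f=9, (1,0) g=1 f=9, (2,1) g=1 f=7, (2,4) g=4 f=9, (3,4) g=5 f=9, (4,3) g=5 f=7]
step 2: expand (4,3) (f=7, h=2) → closed; open now [(0,1) g=1 f=9, (0,2) g=2 f=9, (1,0) g=1 f=9, (2,1) g=1 f=7, (2,4) g=4 f=9, (3,4) g=5 f=9, (4,2) g=6 f=9, (4,4) g=6 f=9, (5,3) g=6 f=7]

order=[(3,3) → (4,3)]; open=[(0,1) g=1 f=9, (0,2) g=2 f=9, (1,0) g=1 f=9, (2,1) g=1 f=7, (2,4) g=4 f=9, (3,4) g=5 f=9, (4,2) g=6 f=9, (4,4) g=6 f=9, (5,3) g=6 f=7]; closed=[(1,1), (1,2), (1,3), (2,3), (3,3), (4,3)]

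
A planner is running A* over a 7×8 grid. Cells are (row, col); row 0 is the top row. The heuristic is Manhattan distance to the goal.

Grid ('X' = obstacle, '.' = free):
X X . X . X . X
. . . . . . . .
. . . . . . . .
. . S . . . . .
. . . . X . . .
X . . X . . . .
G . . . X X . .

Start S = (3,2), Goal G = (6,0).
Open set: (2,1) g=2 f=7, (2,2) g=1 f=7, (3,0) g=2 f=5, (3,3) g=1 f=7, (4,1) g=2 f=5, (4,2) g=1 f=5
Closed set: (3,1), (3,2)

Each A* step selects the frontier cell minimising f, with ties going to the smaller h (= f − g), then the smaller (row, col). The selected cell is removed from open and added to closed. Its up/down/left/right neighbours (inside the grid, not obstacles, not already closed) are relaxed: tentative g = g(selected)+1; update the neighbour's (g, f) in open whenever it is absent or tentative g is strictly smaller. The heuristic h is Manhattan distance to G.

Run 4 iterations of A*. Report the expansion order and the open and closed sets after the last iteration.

step 1: expand (3,0) (f=5, h=3) → closed; open now [(2,0) g=3 f=7, (2,1) g=2 f=7, (2,2) g=1 f=7, (3,3) g=1 f=7, (4,0) g=3 f=5, (4,1) g=2 f=5, (4,2) g=1 f=5]
step 2: expand (4,0) (f=5, h=2) → closed; open now [(2,0) g=3 f=7, (2,1) g=2 f=7, (2,2) g=1 f=7, (3,3) g=1 f=7, (4,1) g=2 f=5, (4,2) g=1 f=5]
step 3: expand (4,1) (f=5, h=3) → closed; open now [(2,0) g=3 f=7, (2,1) g=2 f=7, (2,2) g=1 f=7, (3,3) g=1 f=7, (4,2) g=1 f=5, (5,1) g=3 f=5]
step 4: expand (5,1) (f=5, h=2) → closed; open now [(2,0) g=3 f=7, (2,1) g=2 f=7, (2,2) g=1 f=7, (3,3) g=1 f=7, (4,2) g=1 f=5, (5,2) g=4 f=7, (6,1) g=4 f=5]

order=[(3,0) → (4,0) → (4,1) → (5,1)]; open=[(2,0) g=3 f=7, (2,1) g=2 f=7, (2,2) g=1 f=7, (3,3) g=1 f=7, (4,2) g=1 f=5, (5,2) g=4 f=7, (6,1) g=4 f=5]; closed=[(3,0), (3,1), (3,2), (4,0), (4,1), (5,1)]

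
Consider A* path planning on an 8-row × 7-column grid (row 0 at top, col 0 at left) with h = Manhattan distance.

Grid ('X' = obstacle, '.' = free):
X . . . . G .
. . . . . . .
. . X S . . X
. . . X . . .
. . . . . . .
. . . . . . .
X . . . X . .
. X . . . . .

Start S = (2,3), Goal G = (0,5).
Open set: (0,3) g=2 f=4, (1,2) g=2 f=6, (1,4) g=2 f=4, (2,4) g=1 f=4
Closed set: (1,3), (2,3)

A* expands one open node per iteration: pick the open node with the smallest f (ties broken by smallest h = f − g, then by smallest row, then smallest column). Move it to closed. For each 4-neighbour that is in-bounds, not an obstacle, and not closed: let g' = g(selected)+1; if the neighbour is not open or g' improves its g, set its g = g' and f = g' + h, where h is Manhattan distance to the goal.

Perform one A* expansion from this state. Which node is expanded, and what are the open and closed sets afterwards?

expanded=(0,3); open=[(0,2) g=3 f=6, (0,4) g=3 f=4, (1,2) g=2 f=6, (1,4) g=2 f=4, (2,4) g=1 f=4]; closed=[(0,3), (1,3), (2,3)]

step 1: expand (0,3) (f=4, h=2) → closed; open now [(0,2) g=3 f=6, (0,4) g=3 f=4, (1,2) g=2 f=6, (1,4) g=2 f=4, (2,4) g=1 f=4]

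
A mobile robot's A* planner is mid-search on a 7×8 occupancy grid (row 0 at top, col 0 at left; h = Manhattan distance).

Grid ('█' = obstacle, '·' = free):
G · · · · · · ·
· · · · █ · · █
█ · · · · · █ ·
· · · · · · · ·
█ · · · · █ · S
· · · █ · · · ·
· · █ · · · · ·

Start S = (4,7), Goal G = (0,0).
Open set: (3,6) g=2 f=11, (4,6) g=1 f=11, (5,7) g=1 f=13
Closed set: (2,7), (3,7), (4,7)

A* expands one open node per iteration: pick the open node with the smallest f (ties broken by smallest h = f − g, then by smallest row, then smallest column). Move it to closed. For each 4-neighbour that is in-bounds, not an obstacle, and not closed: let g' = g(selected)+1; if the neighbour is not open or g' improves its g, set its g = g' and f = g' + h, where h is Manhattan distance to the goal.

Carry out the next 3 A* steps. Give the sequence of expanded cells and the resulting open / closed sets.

order=[(3,6) → (3,5) → (2,5)]; open=[(1,5) g=5 f=11, (2,4) g=5 f=11, (3,4) g=4 f=11, (4,6) g=1 f=11, (5,7) g=1 f=13]; closed=[(2,5), (2,7), (3,5), (3,6), (3,7), (4,7)]

step 1: expand (3,6) (f=11, h=9) → closed; open now [(3,5) g=3 f=11, (4,6) g=1 f=11, (5,7) g=1 f=13]
step 2: expand (3,5) (f=11, h=8) → closed; open now [(2,5) g=4 f=11, (3,4) g=4 f=11, (4,6) g=1 f=11, (5,7) g=1 f=13]
step 3: expand (2,5) (f=11, h=7) → closed; open now [(1,5) g=5 f=11, (2,4) g=5 f=11, (3,4) g=4 f=11, (4,6) g=1 f=11, (5,7) g=1 f=13]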